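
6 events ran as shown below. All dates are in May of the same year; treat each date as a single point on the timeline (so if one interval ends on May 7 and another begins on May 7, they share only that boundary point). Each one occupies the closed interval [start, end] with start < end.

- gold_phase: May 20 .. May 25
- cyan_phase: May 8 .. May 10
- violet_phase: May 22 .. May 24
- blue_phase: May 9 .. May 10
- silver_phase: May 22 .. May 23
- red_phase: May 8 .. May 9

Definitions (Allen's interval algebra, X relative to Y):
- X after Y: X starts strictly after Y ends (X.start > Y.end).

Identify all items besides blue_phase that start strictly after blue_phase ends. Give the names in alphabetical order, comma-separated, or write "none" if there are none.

gold_phase, silver_phase, violet_phase

Target blue_phase = [May 9, May 10].
cyan_phase [May 8, May 10] → finished-by → no.
gold_phase [May 20, May 25] → after → yes.
red_phase [May 8, May 9] → meets → no.
silver_phase [May 22, May 23] → after → yes.
violet_phase [May 22, May 24] → after → yes.
Result: gold_phase, silver_phase, violet_phase.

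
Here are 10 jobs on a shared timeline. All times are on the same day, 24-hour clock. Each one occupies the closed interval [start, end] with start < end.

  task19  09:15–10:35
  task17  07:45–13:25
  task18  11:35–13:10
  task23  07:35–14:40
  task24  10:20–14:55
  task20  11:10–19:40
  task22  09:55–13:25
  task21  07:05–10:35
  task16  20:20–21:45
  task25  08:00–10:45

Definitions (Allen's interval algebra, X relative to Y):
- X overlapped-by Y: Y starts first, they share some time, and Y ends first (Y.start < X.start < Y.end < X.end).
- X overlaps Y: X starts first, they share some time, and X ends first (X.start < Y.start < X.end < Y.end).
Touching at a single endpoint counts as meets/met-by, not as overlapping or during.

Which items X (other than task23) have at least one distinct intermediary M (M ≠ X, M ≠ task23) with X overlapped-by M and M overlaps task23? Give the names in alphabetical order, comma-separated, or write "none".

Target task23 = [07:35, 14:40].
Intermediaries M with M overlaps task23: task21.
Via task21 — items with X overlapped-by task21: task17, task22, task24, task25.
Union: task17, task22, task24, task25.

task17, task22, task24, task25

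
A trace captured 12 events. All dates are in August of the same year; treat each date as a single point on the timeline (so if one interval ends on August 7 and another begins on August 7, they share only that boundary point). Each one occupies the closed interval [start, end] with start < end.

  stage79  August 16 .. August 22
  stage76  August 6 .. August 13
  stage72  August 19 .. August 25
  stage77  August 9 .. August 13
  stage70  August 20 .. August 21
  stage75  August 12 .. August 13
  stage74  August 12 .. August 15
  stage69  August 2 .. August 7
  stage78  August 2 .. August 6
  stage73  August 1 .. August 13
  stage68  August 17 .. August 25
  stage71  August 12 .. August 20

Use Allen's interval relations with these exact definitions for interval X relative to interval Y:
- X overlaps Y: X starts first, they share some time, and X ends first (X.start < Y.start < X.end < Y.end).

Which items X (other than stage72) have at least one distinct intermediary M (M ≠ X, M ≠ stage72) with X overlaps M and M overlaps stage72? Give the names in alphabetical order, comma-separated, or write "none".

Target stage72 = [August 19, August 25].
Intermediaries M with M overlaps stage72: stage71, stage79.
Via stage71 — items with X overlaps stage71: stage73, stage76, stage77.
Via stage79 — items with X overlaps stage79: stage71.
Union: stage71, stage73, stage76, stage77.

stage71, stage73, stage76, stage77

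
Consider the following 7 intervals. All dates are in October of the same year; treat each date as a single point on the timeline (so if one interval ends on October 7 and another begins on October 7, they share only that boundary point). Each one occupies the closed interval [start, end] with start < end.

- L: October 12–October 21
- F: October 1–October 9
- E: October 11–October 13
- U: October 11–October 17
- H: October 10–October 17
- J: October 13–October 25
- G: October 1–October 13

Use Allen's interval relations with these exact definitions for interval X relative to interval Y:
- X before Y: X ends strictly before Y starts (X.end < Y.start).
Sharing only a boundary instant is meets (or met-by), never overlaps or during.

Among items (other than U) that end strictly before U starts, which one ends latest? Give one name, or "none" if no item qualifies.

F

Target U = [October 11, October 17].
E [October 11, October 13] → starts → excluded.
F [October 1, October 9] → before → candidate.
G [October 1, October 13] → overlaps → excluded.
H [October 10, October 17] → finished-by → excluded.
J [October 13, October 25] → overlapped-by → excluded.
L [October 12, October 21] → overlapped-by → excluded.
Among candidates, latest end is October 9 → F.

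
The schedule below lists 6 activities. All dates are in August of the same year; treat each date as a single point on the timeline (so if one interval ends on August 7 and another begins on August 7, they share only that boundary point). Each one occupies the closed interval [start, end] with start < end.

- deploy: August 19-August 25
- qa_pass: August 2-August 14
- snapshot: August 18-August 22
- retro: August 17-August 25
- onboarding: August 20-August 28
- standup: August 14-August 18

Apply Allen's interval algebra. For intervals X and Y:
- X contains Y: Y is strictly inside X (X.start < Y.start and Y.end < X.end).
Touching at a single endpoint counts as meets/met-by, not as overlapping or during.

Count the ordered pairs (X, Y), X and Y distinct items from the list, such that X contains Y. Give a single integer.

Checking all 30 ordered pairs for relation 'contains'; matching pairs in alphabetical order:
(retro, snapshot): retro contains snapshot ✓
Count: 1.

1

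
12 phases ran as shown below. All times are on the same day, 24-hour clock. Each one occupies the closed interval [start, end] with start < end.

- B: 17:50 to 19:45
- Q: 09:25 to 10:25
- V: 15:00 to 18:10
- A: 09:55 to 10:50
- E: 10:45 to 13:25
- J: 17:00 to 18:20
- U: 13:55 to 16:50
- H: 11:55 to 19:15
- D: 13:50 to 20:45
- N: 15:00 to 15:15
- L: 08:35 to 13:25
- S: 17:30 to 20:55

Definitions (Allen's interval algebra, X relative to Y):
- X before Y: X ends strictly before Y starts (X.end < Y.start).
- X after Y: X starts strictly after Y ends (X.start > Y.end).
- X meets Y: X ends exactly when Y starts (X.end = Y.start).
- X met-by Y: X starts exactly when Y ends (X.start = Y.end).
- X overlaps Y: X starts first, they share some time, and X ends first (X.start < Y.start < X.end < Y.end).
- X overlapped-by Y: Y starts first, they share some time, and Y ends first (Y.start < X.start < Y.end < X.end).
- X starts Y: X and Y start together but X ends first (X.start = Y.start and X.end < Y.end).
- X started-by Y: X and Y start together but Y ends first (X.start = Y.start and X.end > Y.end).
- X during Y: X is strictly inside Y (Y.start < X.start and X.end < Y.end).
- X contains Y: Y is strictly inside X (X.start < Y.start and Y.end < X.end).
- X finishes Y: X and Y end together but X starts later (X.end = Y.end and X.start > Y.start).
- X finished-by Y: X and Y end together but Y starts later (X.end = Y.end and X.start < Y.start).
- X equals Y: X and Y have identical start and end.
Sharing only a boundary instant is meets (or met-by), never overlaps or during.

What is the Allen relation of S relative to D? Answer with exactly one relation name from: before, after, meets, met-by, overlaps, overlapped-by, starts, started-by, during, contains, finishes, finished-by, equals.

overlapped-by

S = [17:30, 20:55]; D = [13:50, 20:45].
Compare endpoints: S.start > D.start, S.start < D.end, S.end > D.start, S.end > D.end.
That pattern is 'overlapped-by'.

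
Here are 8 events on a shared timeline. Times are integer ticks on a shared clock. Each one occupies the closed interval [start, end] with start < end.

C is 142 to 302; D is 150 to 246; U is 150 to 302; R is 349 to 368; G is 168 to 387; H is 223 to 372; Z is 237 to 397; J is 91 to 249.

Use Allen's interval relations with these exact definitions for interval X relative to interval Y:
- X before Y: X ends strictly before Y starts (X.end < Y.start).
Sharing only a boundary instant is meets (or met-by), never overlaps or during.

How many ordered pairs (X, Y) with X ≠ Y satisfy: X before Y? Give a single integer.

Checking all 56 ordered pairs for relation 'before'; matching pairs in alphabetical order:
(C, R): C before R ✓
(D, R): D before R ✓
(J, R): J before R ✓
(U, R): U before R ✓
Count: 4.

4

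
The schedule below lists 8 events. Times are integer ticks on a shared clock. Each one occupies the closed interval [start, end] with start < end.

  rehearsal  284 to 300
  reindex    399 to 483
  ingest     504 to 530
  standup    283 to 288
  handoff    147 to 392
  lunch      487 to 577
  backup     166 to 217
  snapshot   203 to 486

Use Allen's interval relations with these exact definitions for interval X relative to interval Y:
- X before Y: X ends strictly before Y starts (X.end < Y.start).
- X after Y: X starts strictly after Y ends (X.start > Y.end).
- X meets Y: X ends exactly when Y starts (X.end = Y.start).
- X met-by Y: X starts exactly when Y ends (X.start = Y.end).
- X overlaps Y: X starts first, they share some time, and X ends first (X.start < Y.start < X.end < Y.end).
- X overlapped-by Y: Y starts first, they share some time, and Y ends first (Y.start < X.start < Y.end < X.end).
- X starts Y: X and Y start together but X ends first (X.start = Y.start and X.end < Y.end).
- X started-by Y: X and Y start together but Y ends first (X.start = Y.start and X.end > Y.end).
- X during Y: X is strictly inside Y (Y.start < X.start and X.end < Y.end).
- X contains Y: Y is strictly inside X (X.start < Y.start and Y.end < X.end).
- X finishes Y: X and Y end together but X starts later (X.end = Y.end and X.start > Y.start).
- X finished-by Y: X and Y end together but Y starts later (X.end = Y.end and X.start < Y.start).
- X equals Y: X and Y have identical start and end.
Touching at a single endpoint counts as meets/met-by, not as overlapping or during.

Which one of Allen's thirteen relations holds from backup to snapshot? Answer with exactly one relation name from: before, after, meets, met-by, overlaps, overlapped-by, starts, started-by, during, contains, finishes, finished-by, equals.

backup = [166, 217]; snapshot = [203, 486].
Compare endpoints: backup.start < snapshot.start, backup.start < snapshot.end, backup.end > snapshot.start, backup.end < snapshot.end.
That pattern is 'overlaps'.

overlaps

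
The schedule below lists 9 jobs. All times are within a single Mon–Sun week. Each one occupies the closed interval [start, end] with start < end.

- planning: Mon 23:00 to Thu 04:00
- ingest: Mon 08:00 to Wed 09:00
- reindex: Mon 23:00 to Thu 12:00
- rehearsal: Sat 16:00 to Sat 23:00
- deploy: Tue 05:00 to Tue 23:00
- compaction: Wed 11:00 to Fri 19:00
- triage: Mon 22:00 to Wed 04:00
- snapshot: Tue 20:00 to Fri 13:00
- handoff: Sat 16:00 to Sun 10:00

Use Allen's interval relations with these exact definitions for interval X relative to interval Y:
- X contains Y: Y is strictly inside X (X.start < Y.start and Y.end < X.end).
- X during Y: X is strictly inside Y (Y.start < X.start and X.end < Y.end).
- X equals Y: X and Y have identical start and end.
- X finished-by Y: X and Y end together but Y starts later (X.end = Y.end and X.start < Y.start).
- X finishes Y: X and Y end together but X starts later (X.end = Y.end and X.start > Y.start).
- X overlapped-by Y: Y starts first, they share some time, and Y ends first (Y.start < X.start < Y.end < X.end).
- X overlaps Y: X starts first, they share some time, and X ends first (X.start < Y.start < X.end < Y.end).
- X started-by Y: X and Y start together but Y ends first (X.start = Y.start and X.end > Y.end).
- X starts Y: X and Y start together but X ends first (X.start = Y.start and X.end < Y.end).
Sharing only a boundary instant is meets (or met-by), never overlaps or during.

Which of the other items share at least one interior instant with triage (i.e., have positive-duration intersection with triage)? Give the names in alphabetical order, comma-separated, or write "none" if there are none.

deploy, ingest, planning, reindex, snapshot

Target triage = [Mon 22:00, Wed 04:00].
compaction [Wed 11:00, Fri 19:00] → after → no.
deploy [Tue 05:00, Tue 23:00] → during → yes.
handoff [Sat 16:00, Sun 10:00] → after → no.
ingest [Mon 08:00, Wed 09:00] → contains → yes.
planning [Mon 23:00, Thu 04:00] → overlapped-by → yes.
rehearsal [Sat 16:00, Sat 23:00] → after → no.
reindex [Mon 23:00, Thu 12:00] → overlapped-by → yes.
snapshot [Tue 20:00, Fri 13:00] → overlapped-by → yes.
Result: deploy, ingest, planning, reindex, snapshot.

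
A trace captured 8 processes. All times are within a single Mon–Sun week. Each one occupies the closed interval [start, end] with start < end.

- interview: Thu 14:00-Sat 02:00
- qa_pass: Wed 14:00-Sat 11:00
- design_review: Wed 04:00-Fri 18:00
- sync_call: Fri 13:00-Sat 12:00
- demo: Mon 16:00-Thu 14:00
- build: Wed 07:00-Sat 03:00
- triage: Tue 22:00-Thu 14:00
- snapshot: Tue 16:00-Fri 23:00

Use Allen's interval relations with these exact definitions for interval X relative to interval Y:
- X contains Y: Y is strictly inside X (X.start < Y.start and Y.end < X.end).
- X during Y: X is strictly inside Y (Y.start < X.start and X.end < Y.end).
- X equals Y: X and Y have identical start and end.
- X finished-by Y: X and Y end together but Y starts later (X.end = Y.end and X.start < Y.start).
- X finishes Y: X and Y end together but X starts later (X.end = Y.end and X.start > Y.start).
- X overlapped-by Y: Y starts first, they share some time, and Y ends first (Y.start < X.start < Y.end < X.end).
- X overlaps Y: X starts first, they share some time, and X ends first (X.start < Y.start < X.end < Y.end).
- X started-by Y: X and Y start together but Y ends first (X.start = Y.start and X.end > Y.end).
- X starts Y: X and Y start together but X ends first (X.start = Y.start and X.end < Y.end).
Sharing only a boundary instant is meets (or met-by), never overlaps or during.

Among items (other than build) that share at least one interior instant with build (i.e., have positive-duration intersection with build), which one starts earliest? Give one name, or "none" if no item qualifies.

Target build = [Wed 07:00, Sat 03:00].
demo [Mon 16:00, Thu 14:00] → overlaps → candidate.
design_review [Wed 04:00, Fri 18:00] → overlaps → candidate.
interview [Thu 14:00, Sat 02:00] → during → candidate.
qa_pass [Wed 14:00, Sat 11:00] → overlapped-by → candidate.
snapshot [Tue 16:00, Fri 23:00] → overlaps → candidate.
sync_call [Fri 13:00, Sat 12:00] → overlapped-by → candidate.
triage [Tue 22:00, Thu 14:00] → overlaps → candidate.
Among candidates, earliest start is Mon 16:00 → demo.

demo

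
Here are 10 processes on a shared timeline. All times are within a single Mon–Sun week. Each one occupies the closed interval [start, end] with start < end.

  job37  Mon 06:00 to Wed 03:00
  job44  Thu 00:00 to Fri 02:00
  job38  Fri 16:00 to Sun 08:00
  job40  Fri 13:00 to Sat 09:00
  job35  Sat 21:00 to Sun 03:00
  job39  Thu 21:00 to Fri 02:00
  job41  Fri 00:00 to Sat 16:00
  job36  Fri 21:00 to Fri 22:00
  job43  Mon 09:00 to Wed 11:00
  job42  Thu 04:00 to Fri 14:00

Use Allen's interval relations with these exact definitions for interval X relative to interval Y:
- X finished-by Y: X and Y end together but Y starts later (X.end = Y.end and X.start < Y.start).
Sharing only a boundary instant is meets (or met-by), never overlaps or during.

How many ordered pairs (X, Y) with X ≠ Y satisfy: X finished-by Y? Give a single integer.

Checking all 90 ordered pairs for relation 'finished-by'; matching pairs in alphabetical order:
(job44, job39): job44 finished-by job39 ✓
Count: 1.

1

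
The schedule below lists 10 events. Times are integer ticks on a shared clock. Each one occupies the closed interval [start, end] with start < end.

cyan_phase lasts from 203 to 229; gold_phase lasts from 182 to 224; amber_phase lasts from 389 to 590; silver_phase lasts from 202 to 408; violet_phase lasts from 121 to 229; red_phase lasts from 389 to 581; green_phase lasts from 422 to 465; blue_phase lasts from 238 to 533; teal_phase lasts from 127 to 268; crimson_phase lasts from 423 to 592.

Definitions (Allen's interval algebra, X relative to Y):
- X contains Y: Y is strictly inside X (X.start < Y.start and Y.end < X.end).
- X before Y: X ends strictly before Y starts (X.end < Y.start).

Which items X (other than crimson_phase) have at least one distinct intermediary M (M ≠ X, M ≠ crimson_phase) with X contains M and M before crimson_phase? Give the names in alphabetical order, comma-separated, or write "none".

silver_phase, teal_phase, violet_phase

Target crimson_phase = [423, 592].
Intermediaries M with M before crimson_phase: cyan_phase, gold_phase, silver_phase, teal_phase, violet_phase.
Via cyan_phase — items with X contains cyan_phase: silver_phase, teal_phase.
Via gold_phase — items with X contains gold_phase: teal_phase, violet_phase.
Via silver_phase — items with X contains silver_phase: none.
Via teal_phase — items with X contains teal_phase: none.
Via violet_phase — items with X contains violet_phase: none.
Union: silver_phase, teal_phase, violet_phase.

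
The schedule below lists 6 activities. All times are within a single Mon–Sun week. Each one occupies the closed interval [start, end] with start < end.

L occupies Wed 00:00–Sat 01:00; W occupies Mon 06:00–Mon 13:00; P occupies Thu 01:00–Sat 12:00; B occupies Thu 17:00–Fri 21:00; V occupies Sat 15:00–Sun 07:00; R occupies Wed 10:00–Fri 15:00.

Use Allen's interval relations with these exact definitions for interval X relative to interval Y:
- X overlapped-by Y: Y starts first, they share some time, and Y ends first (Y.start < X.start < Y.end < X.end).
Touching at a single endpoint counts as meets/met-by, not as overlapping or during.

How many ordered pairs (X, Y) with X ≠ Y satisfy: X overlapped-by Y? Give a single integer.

3

Checking all 30 ordered pairs for relation 'overlapped-by'; matching pairs in alphabetical order:
(B, R): B overlapped-by R ✓
(P, L): P overlapped-by L ✓
(P, R): P overlapped-by R ✓
Count: 3.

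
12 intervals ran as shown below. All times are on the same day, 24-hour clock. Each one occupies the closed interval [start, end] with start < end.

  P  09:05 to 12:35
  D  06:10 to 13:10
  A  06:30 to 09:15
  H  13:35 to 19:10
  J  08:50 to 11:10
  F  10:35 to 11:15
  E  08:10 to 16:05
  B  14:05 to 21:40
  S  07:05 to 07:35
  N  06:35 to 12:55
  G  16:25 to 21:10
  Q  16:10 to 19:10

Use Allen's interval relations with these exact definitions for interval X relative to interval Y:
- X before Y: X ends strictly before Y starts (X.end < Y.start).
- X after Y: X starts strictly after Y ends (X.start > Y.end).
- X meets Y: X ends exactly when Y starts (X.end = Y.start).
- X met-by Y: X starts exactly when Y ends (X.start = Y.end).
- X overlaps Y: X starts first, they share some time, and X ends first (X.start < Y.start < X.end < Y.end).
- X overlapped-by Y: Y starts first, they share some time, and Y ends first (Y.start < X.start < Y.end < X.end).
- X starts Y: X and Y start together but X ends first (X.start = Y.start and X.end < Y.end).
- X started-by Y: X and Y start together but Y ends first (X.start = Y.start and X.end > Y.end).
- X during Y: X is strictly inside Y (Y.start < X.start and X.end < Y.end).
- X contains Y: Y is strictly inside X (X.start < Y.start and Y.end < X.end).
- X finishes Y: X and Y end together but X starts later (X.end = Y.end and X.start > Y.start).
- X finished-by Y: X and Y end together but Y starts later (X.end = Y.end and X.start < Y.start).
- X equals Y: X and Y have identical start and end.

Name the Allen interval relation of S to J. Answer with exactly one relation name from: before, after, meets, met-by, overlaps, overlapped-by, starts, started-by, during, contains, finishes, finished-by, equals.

before

S = [07:05, 07:35]; J = [08:50, 11:10].
Compare endpoints: S.start < J.start, S.start < J.end, S.end < J.start, S.end < J.end.
That pattern is 'before'.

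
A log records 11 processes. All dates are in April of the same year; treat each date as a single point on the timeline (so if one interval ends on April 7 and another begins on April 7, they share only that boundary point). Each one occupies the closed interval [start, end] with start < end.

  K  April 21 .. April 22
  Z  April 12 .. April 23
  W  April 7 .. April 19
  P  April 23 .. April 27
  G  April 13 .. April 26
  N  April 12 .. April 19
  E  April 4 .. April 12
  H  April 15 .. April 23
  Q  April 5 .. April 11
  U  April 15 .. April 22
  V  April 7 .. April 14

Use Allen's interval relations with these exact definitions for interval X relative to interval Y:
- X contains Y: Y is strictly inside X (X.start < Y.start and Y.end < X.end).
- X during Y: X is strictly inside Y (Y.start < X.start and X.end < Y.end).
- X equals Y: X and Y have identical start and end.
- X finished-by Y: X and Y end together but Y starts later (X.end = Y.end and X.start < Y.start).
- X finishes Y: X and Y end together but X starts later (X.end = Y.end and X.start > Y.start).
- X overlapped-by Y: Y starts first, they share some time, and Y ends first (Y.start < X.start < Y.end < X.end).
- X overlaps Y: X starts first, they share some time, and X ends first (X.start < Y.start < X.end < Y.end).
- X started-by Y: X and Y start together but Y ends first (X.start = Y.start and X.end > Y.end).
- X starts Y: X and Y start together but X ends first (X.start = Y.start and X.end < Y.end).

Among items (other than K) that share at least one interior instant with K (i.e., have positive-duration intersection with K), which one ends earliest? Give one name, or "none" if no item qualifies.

U

Target K = [April 21, April 22].
E [April 4, April 12] → before → excluded.
G [April 13, April 26] → contains → candidate.
H [April 15, April 23] → contains → candidate.
N [April 12, April 19] → before → excluded.
P [April 23, April 27] → after → excluded.
Q [April 5, April 11] → before → excluded.
U [April 15, April 22] → finished-by → candidate.
V [April 7, April 14] → before → excluded.
W [April 7, April 19] → before → excluded.
Z [April 12, April 23] → contains → candidate.
Among candidates, earliest end is April 22 → U.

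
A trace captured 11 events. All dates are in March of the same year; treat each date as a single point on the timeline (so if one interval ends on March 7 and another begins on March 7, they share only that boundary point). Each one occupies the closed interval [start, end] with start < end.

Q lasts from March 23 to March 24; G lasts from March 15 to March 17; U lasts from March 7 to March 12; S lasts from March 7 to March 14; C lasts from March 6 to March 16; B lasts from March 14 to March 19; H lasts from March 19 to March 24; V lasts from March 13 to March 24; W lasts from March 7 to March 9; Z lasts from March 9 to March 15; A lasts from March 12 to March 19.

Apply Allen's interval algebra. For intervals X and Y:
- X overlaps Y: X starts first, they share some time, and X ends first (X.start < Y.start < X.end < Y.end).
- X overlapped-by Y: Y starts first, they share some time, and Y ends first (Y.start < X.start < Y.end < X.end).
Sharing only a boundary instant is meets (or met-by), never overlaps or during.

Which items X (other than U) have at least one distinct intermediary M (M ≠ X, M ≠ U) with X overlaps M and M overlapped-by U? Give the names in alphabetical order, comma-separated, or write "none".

Target U = [March 7, March 12].
Intermediaries M with M overlapped-by U: Z.
Via Z — items with X overlaps Z: S.
Union: S.

S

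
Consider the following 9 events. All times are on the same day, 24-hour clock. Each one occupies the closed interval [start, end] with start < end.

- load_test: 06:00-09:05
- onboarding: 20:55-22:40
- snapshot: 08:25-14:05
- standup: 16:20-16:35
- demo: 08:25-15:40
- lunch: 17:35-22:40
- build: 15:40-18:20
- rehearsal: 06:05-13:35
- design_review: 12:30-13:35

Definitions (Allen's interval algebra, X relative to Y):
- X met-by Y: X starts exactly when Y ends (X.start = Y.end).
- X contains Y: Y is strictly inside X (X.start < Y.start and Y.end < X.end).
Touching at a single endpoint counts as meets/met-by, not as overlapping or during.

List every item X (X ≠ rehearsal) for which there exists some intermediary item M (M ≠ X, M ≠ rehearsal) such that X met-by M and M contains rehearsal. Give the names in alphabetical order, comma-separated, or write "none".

none

Target rehearsal = [06:05, 13:35].
Intermediaries M with M contains rehearsal: none.
Union: none.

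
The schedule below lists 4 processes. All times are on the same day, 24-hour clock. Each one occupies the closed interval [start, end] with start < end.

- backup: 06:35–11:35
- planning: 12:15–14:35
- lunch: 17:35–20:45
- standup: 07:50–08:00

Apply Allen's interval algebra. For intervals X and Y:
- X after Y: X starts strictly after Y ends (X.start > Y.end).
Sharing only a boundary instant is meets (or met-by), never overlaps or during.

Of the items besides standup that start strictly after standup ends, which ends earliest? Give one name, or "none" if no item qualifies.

Target standup = [07:50, 08:00].
backup [06:35, 11:35] → contains → excluded.
lunch [17:35, 20:45] → after → candidate.
planning [12:15, 14:35] → after → candidate.
Among candidates, earliest end is 14:35 → planning.

planning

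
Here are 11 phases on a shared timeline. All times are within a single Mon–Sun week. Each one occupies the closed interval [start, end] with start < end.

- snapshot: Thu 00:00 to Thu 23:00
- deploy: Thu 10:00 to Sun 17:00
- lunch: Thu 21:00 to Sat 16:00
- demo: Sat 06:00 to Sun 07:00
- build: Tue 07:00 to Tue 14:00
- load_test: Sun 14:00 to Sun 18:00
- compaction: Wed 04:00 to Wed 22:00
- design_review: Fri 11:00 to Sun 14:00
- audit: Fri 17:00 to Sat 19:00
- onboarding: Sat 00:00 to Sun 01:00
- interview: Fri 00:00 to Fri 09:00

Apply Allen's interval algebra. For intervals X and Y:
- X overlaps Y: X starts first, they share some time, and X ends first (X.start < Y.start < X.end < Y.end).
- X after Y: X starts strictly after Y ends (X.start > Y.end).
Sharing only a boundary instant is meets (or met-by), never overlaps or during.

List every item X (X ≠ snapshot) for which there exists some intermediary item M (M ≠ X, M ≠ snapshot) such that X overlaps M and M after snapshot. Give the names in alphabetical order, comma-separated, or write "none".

Target snapshot = [Thu 00:00, Thu 23:00].
Intermediaries M with M after snapshot: audit, demo, design_review, interview, load_test, onboarding.
Via audit — items with X overlaps audit: lunch.
Via demo — items with X overlaps demo: audit, lunch, onboarding.
Via design_review — items with X overlaps design_review: lunch.
Via interview — items with X overlaps interview: none.
Via load_test — items with X overlaps load_test: deploy.
Via onboarding — items with X overlaps onboarding: audit, lunch.
Union: audit, deploy, lunch, onboarding.

audit, deploy, lunch, onboarding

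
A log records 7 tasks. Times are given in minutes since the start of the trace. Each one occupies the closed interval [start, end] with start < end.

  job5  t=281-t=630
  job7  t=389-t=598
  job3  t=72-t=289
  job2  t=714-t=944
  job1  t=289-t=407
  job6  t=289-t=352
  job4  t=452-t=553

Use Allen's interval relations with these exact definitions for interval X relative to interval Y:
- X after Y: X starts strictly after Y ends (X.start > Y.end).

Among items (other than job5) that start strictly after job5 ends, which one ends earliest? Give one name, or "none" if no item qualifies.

job2

Target job5 = [t=281, t=630].
job1 [t=289, t=407] → during → excluded.
job2 [t=714, t=944] → after → candidate.
job3 [t=72, t=289] → overlaps → excluded.
job4 [t=452, t=553] → during → excluded.
job6 [t=289, t=352] → during → excluded.
job7 [t=389, t=598] → during → excluded.
Among candidates, earliest end is t=944 → job2.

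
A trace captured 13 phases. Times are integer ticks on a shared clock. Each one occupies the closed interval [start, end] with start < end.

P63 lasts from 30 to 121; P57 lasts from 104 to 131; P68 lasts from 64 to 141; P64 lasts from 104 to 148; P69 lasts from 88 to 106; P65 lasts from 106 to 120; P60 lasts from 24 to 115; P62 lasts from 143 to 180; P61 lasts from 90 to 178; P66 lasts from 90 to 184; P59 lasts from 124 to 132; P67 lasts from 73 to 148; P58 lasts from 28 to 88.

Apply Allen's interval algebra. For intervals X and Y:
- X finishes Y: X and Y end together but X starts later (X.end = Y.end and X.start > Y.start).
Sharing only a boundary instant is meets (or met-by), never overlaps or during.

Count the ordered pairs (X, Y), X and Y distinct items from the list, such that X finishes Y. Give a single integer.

1

Checking all 156 ordered pairs for relation 'finishes'; matching pairs in alphabetical order:
(P64, P67): P64 finishes P67 ✓
Count: 1.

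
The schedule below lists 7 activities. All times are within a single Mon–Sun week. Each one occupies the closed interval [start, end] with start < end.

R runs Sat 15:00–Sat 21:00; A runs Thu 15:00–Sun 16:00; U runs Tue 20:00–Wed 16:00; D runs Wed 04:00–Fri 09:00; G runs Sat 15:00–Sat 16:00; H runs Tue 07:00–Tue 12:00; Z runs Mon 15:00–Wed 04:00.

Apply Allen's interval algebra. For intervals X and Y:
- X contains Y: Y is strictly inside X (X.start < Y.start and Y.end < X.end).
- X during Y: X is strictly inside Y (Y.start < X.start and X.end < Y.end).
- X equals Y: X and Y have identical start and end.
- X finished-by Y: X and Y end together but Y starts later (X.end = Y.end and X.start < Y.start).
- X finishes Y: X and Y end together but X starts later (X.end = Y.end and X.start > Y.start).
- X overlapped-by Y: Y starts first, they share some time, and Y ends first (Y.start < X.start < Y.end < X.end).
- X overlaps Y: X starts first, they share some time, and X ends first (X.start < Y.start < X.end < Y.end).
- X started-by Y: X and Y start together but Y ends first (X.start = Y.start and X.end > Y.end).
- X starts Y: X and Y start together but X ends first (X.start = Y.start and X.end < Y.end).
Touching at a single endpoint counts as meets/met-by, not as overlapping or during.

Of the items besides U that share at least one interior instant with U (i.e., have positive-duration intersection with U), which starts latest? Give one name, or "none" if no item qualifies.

D

Target U = [Tue 20:00, Wed 16:00].
A [Thu 15:00, Sun 16:00] → after → excluded.
D [Wed 04:00, Fri 09:00] → overlapped-by → candidate.
G [Sat 15:00, Sat 16:00] → after → excluded.
H [Tue 07:00, Tue 12:00] → before → excluded.
R [Sat 15:00, Sat 21:00] → after → excluded.
Z [Mon 15:00, Wed 04:00] → overlaps → candidate.
Among candidates, latest start is Wed 04:00 → D.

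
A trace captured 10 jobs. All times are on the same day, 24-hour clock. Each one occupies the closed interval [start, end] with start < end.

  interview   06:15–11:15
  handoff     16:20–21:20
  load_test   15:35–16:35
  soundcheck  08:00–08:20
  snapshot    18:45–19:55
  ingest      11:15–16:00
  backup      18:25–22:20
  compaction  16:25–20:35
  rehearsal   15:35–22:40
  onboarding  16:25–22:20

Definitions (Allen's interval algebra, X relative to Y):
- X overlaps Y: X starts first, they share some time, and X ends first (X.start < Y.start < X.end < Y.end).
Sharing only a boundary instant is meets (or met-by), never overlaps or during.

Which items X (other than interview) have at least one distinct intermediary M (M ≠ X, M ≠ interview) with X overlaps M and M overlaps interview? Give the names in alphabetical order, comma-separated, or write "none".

Target interview = [06:15, 11:15].
Intermediaries M with M overlaps interview: none.
Union: none.

none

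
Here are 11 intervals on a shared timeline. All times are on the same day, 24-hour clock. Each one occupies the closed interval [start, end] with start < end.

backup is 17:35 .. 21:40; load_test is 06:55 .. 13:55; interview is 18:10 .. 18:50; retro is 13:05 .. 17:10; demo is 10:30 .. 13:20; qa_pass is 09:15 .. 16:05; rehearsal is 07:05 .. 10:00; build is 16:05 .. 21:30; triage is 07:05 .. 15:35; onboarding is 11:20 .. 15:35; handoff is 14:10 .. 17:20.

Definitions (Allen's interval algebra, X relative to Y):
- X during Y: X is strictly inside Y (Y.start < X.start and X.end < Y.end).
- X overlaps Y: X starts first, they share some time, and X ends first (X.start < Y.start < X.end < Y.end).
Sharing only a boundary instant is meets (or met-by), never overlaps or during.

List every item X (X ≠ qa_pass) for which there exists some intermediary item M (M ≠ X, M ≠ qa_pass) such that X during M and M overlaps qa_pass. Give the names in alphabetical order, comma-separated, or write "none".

demo, rehearsal

Target qa_pass = [09:15, 16:05].
Intermediaries M with M overlaps qa_pass: load_test, rehearsal, triage.
Via load_test — items with X during load_test: demo, rehearsal.
Via rehearsal — items with X during rehearsal: none.
Via triage — items with X during triage: demo.
Union: demo, rehearsal.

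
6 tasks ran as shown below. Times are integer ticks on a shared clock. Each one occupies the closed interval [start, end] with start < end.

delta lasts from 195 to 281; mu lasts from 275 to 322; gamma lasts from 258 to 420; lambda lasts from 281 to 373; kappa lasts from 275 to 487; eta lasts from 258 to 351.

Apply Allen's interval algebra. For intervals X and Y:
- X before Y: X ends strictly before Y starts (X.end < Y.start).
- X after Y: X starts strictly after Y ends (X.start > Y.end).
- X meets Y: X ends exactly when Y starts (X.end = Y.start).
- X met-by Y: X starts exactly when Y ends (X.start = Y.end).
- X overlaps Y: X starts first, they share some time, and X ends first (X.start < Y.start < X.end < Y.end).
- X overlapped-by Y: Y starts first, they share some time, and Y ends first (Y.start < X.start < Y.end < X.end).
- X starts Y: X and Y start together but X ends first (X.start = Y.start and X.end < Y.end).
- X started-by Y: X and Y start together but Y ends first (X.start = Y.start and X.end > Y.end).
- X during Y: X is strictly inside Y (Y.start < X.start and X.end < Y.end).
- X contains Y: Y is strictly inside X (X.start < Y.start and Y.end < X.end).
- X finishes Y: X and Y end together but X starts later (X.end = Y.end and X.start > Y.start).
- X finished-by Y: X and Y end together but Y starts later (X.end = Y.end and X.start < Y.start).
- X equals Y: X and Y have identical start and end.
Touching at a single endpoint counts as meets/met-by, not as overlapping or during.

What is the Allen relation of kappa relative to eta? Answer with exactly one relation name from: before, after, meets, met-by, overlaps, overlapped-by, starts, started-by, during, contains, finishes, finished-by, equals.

kappa = [275, 487]; eta = [258, 351].
Compare endpoints: kappa.start > eta.start, kappa.start < eta.end, kappa.end > eta.start, kappa.end > eta.end.
That pattern is 'overlapped-by'.

overlapped-by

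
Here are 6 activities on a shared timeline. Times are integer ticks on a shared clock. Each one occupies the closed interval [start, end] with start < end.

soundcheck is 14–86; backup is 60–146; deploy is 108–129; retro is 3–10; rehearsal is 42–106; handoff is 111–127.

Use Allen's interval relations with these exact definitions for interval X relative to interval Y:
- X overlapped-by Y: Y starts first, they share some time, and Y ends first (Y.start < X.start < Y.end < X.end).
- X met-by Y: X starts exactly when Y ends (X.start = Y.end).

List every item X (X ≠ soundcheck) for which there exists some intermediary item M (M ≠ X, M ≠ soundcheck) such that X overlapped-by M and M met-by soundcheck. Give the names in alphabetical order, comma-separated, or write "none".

Target soundcheck = [14, 86].
Intermediaries M with M met-by soundcheck: none.
Union: none.

none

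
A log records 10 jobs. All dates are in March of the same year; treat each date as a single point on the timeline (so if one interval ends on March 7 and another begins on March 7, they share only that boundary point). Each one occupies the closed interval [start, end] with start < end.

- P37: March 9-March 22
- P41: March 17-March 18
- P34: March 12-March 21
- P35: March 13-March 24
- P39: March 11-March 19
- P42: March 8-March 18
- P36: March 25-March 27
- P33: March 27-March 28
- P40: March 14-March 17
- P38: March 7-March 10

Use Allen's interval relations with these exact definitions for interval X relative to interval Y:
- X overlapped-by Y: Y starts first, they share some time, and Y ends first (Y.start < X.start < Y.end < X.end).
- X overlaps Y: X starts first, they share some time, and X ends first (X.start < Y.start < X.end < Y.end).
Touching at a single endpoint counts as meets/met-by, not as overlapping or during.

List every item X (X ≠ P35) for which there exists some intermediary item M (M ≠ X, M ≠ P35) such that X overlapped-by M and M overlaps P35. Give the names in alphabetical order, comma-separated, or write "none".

P34, P37, P39

Target P35 = [March 13, March 24].
Intermediaries M with M overlaps P35: P34, P37, P39, P42.
Via P34 — items with X overlapped-by P34: none.
Via P37 — items with X overlapped-by P37: none.
Via P39 — items with X overlapped-by P39: P34.
Via P42 — items with X overlapped-by P42: P34, P37, P39.
Union: P34, P37, P39.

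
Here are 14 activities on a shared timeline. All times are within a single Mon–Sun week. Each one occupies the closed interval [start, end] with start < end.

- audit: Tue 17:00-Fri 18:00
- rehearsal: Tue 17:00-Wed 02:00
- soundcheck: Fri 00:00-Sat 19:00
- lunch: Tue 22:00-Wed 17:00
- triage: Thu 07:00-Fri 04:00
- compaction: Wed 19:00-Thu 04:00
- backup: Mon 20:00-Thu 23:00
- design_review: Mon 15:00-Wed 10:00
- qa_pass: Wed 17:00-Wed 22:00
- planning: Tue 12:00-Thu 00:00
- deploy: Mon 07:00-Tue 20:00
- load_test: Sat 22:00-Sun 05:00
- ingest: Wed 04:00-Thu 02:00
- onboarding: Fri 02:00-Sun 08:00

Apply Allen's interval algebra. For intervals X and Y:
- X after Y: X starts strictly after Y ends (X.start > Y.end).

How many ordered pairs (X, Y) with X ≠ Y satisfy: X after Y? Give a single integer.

Checking all 182 ordered pairs for relation 'after'; matching pairs in alphabetical order:
(compaction, deploy): compaction after deploy ✓
(compaction, design_review): compaction after design_review ✓
(compaction, lunch): compaction after lunch ✓
(compaction, rehearsal): compaction after rehearsal ✓
(ingest, deploy): ingest after deploy ✓
(ingest, rehearsal): ingest after rehearsal ✓
(load_test, audit): load_test after audit ✓
(load_test, backup): load_test after backup ✓
(load_test, compaction): load_test after compaction ✓
(load_test, deploy): load_test after deploy ✓
(load_test, design_review): load_test after design_review ✓
(load_test, ingest): load_test after ingest ✓
(load_test, lunch): load_test after lunch ✓
(load_test, planning): load_test after planning ✓
(load_test, qa_pass): load_test after qa_pass ✓
(load_test, rehearsal): load_test after rehearsal ✓
(load_test, soundcheck): load_test after soundcheck ✓
(load_test, triage): load_test after triage ✓
(lunch, deploy): lunch after deploy ✓
(onboarding, backup): onboarding after backup ✓
(onboarding, compaction): onboarding after compaction ✓
(onboarding, deploy): onboarding after deploy ✓
(onboarding, design_review): onboarding after design_review ✓
(onboarding, ingest): onboarding after ingest ✓
... plus 24 further pairs not listed.
Count: 48.

48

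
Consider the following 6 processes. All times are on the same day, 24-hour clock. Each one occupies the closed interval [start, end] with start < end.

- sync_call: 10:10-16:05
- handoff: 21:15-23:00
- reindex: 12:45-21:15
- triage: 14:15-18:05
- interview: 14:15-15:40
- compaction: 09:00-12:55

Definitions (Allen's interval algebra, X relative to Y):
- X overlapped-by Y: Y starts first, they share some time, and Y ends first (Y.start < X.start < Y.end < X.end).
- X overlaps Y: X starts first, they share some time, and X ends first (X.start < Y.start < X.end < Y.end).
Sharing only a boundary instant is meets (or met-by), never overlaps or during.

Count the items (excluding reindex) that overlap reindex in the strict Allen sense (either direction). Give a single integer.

Target reindex = [12:45, 21:15].
compaction [09:00, 12:55] → overlaps → counts.
handoff [21:15, 23:00] → met-by → no.
interview [14:15, 15:40] → during → no.
sync_call [10:10, 16:05] → overlaps → counts.
triage [14:15, 18:05] → during → no.
Total: 2.

2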